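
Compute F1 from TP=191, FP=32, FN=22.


Precision = 191/223 = 0.8565
Recall = 191/213 = 0.8967
F1 = 2·P·R/(P+R) = 2·TP/(2·TP+FP+FN) = 382/(382+32+22) = 382/436 = 0.8761

0.8761


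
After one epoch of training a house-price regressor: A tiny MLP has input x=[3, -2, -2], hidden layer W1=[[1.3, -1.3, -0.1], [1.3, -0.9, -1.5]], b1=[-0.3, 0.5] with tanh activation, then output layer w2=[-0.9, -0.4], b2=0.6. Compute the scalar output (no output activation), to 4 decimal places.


z1[0] = (1.3)·(3) + (-1.3)·(-2) + (-0.1)·(-2) - 0.3 = 6.4
z1[1] = (1.3)·(3) + (-0.9)·(-2) + (-1.5)·(-2) + 0.5 = 9.2
h = tanh(z1) = [1.0, 1.0]
output = (-0.9)·(1.0) + (-0.4)·(1.0) + 0.6 = -0.7

-0.7


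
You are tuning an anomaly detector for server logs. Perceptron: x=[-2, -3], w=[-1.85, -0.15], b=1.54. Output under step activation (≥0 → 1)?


z = (-2)·(-1.85) + (-3)·(-0.15) + 1.54
  = 5.69
step(z) = 1 (z≥0)

1


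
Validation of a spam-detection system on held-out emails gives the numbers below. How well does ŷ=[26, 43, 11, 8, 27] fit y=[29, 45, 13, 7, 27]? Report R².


ȳ = 24.2
SS_res = Σ(y-ŷ)² = 18
SS_tot = Σ(y-ȳ)² = 884.8
R² = 1 - SS_res/SS_tot = 1 - 0.0203 = 0.9797

0.9797


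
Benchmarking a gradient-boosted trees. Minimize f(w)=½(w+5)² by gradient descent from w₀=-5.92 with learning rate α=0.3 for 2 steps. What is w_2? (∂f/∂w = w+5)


step 1: grad = -5.92+5 = -0.92; w = -5.92 - 0.3·(-0.92) = -5.644
step 2: grad = -5.644+5 = -0.644; w = -5.644 - 0.3·(-0.644) = -5.4508

-5.4508


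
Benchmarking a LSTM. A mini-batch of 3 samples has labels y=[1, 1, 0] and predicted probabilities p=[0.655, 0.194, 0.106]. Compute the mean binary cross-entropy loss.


L[0] = -ln(0.655) = 0.4231
L[1] = -ln(0.194) = 1.6399
L[2] = -ln(1-0.106) = -ln(0.894) = 0.112
mean = (0.4231 + 1.6399 + 0.112)/3 = 0.725

0.725


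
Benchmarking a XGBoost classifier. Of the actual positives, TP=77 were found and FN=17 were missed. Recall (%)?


Recall = TP/(TP+FN)
= 77/(77+17)
= 77/94 = 81.91%

81.91%


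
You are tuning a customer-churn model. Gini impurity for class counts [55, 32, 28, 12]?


Probabilities: [55/127, 32/127, 28/127, 12/127] ≈ [0.4331, 0.252, 0.2205, 0.0945]
Σpᵢ² = (3025 + 1024 + 784 + 144)/127² = 4977/16129
Gini = 1 - Σpᵢ² = 1 - 4977/16129 = 0.6914

0.6914


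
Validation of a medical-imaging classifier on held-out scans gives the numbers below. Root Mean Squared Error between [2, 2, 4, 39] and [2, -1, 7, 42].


MSE = 27/4 = 6.75
RMSE = √(27/4) = 2.5981

2.5981


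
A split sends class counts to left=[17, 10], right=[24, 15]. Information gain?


Parent = [41, 25], H_parent = 0.9572
H_left = 0.951 (n=27), H_right = 0.9612 (n=39)
H_children = (27/66)·0.951 + (39/66)·0.9612 = 0.957
IG = 0.9572 - 0.957 = 0.0002

0.0002


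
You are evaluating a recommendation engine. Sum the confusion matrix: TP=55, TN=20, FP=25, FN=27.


Total = TP + TN + FP + FN
= 55 + 20 + 25 + 27
= 127
(Predicted positive: 80, predicted negative: 47)

127


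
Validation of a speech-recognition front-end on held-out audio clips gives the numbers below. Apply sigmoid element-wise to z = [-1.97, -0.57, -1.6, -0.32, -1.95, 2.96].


σ(-1.97) = 1/(1+e^1.97) = 0.1224
σ(-0.57) = 1/(1+e^0.57) = 0.3612
σ(-1.6) = 1/(1+e^1.6) = 0.168
σ(-0.32) = 1/(1+e^0.32) = 0.4207
σ(-1.95) = 1/(1+e^1.95) = 0.1246
σ(2.96) = 1/(1+e^-2.96) = 0.9507
result = [0.1224, 0.3612, 0.168, 0.4207, 0.1246, 0.9507]

[0.1224, 0.3612, 0.168, 0.4207, 0.1246, 0.9507]


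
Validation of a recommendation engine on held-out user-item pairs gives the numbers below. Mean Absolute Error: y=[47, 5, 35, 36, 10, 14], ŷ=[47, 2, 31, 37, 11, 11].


Absolute errors: |47-47|=0, |5-2|=3, |35-31|=4, |36-37|=1, |10-11|=1, |14-11|=3
Sum = 12
MAE = 12/6 = 2

2


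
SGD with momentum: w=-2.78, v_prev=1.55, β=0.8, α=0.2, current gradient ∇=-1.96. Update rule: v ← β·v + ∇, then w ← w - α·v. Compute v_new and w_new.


v_new = 0.8·1.55 - 1.96 = 1.24 - 1.96 = -0.72
w_new = -2.78 - 0.2·-0.72 = -2.78 + 0.144 = -2.636

v_new=-0.72, w_new=-2.636


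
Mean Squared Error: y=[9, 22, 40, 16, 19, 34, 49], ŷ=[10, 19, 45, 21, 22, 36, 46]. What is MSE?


Squared errors: (9-10)²=1, (22-19)²=9, (40-45)²=25, (16-21)²=25, (19-22)²=9, (34-36)²=4, (49-46)²=9
Sum = 82
MSE = 82/7 = 82/7

82/7


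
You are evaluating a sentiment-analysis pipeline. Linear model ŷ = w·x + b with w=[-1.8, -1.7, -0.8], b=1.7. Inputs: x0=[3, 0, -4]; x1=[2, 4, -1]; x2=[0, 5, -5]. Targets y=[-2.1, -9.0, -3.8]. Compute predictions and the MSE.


ŷ0 = (-1.8)·(3) + (-1.7)·(0) + (-0.8)·(-4) + 1.7 = -0.5
ŷ1 = (-1.8)·(2) + (-1.7)·(4) + (-0.8)·(-1) + 1.7 = -7.9
ŷ2 = (-1.8)·(0) + (-1.7)·(5) + (-0.8)·(-5) + 1.7 = -2.8
errors² = [2.56, 1.21, 1.0]
MSE = 4.7700/3 = 1.59

1.59


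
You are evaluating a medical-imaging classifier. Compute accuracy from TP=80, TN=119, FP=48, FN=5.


Accuracy = (TP+TN)/(TP+TN+FP+FN)
= (80+119)/(252)
= 199/252 = 78.97%

78.97%


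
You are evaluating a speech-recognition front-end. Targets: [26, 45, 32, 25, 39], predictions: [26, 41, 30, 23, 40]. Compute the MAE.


Absolute errors: |26-26|=0, |45-41|=4, |32-30|=2, |25-23|=2, |39-40|=1
Sum = 9
MAE = 9/5 = 9/5

9/5


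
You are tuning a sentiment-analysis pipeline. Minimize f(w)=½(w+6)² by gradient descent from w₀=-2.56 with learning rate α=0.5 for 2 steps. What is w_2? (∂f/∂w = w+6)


step 1: grad = -2.56+6 = 3.44; w = -2.56 - 0.5·(3.44) = -4.28
step 2: grad = -4.28+6 = 1.72; w = -4.28 - 0.5·(1.72) = -5.14

-5.14


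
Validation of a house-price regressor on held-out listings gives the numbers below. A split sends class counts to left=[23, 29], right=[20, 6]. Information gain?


Parent = [43, 35], H_parent = 0.9924
H_left = 0.9904 (n=52), H_right = 0.7793 (n=26)
H_children = (52/78)·0.9904 + (26/78)·0.7793 = 0.92
IG = 0.9924 - 0.92 = 0.0724

0.0724


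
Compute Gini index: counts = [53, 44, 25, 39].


Probabilities: [53/161, 44/161, 25/161, 39/161] ≈ [0.3292, 0.2733, 0.1553, 0.2422]
Σpᵢ² = (2809 + 1936 + 625 + 1521)/161² = 6891/25921
Gini = 1 - Σpᵢ² = 1 - 6891/25921 = 0.7342

0.7342


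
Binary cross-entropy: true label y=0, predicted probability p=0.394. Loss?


BCE = -[y·ln(p) + (1-y)·ln(1-p)]
= -0 - 1·ln(1-0.394)
= -ln(0.606) = 0.5009

0.5009


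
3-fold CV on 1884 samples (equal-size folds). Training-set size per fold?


Fold size = 1884/3 = 628
Training per fold = 1884 - 628 = 1256

1256


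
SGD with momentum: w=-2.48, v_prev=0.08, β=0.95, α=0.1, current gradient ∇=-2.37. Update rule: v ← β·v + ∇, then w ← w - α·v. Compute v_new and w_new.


v_new = 0.95·0.08 - 2.37 = 0.076 - 2.37 = -2.294
w_new = -2.48 - 0.1·-2.294 = -2.48 + 0.2294 = -2.2506

v_new=-2.294, w_new=-2.2506


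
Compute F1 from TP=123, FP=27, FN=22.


Precision = 123/150 = 0.82
Recall = 123/145 = 0.8483
F1 = 2·P·R/(P+R) = 2·TP/(2·TP+FP+FN) = 246/(246+27+22) = 246/295 = 0.8339

0.8339


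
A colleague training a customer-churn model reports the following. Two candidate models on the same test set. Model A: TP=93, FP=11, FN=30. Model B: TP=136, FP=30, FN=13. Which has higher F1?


Model A: P=93/104=0.8942, R=93/123=0.7561, F1=2PR/(P+R)=2TP/(2TP+FP+FN)=186/227=0.8194
Model B: P=136/166=0.8193, R=136/149=0.9128, F1=2PR/(P+R)=2TP/(2TP+FP+FN)=272/315=0.8635
0.8194 < 0.8635 → Model B

Model B


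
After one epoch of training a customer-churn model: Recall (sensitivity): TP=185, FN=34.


Recall = TP/(TP+FN)
= 185/(185+34)
= 185/219 = 84.47%

84.47%


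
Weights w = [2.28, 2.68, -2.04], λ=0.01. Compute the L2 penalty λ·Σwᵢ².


‖w‖₂² = (2.28)² + (2.68)² + (-2.04)²
     = 5.1984 + 7.1824 + 4.1616
     = 16.5424
λ·‖w‖₂² = 0.01·16.5424 = 0.165424

0.165424


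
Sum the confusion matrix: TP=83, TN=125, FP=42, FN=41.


Total = TP + TN + FP + FN
= 83 + 125 + 42 + 41
= 291
(Predicted positive: 125, predicted negative: 166)

291


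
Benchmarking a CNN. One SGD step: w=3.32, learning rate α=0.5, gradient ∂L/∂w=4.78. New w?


w_new = w - α·∇
= 3.32 - 0.5·4.78
= 3.32 - 2.39
= 0.93

0.93


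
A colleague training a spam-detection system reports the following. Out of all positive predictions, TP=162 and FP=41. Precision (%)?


Precision = TP/(TP+FP)
= 162/(162+41)
= 162/203 = 79.8%

79.8%


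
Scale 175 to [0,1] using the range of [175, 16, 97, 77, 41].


min=16, max=175
(175-16)/(175-16) = 159/159 = 1.0

1.0


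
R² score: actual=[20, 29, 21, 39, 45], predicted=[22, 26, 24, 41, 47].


ȳ = 30.8
SS_res = Σ(y-ŷ)² = 30
SS_tot = Σ(y-ȳ)² = 484.8
R² = 1 - SS_res/SS_tot = 1 - 0.0619 = 0.9381

0.9381


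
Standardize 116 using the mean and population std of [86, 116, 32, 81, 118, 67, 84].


μ = 83.4286, σ = 27.2127
z = (116 - 83.4286)/27.2127 = 1.1969

1.1969


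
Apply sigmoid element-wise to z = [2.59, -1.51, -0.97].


σ(2.59) = 1/(1+e^-2.59) = 0.9302
σ(-1.51) = 1/(1+e^1.51) = 0.1809
σ(-0.97) = 1/(1+e^0.97) = 0.2749
result = [0.9302, 0.1809, 0.2749]

[0.9302, 0.1809, 0.2749]


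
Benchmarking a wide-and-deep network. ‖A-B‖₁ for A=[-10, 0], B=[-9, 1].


d = |-10+ 9| + |0-1|
  = 1 + 1
  = 2

2


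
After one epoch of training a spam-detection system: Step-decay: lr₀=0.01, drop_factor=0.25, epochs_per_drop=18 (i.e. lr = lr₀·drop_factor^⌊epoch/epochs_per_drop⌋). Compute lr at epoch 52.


n_drops = ⌊52/18⌋ = 2
lr = 0.01·0.25^2 = 0.01·0.0625 = 0.000625

0.000625


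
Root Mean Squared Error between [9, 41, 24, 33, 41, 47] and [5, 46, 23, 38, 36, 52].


MSE = 117/6 = 19.5
RMSE = √(117/6) = 4.4159

4.4159


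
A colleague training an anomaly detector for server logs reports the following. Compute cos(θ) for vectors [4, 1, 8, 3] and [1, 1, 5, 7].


A·B = 4·1 + 1·1 + 8·5 + 3·7 = 66
‖A‖ = √90 = 9.4868, ‖B‖ = √76 = 8.7178
cos = 66/(√90·√76) = 66/√6840 = 0.798

0.798


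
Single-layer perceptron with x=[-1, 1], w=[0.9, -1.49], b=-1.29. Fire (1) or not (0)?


z = (-1)·(0.9) + (1)·(-1.49) - 1.29
  = -3.68
step(z) = 0 (z<0)

0


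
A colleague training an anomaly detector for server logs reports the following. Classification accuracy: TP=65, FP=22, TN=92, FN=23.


Accuracy = (TP+TN)/(TP+TN+FP+FN)
= (65+92)/(202)
= 157/202 = 77.72%

77.72%


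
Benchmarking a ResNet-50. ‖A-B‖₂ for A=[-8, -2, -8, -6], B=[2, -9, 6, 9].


d = √((-8-2)² + (-2+ 9)² + (-8-6)² + (-6-9)²)
  = √(100 + 49 + 196 + 225)
  = √570 = 23.8747

23.8747


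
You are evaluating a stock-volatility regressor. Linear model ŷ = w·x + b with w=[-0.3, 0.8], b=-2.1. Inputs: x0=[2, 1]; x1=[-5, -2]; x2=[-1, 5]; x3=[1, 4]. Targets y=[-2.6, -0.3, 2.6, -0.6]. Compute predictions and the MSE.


ŷ0 = (-0.3)·(2) + (0.8)·(1) - 2.1 = -1.9
ŷ1 = (-0.3)·(-5) + (0.8)·(-2) - 2.1 = -2.2
ŷ2 = (-0.3)·(-1) + (0.8)·(5) - 2.1 = 2.2
ŷ3 = (-0.3)·(1) + (0.8)·(4) - 2.1 = 0.8
errors² = [0.49, 3.61, 0.16, 1.96]
MSE = 6.2200/4 = 1.555

1.555


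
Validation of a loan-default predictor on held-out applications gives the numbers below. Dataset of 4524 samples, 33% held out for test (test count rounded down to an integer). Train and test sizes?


Test = ⌊4524·33/100⌋ = 1492
Train = 4524 - 1492 = 3032

Train: 3032, Test: 1492


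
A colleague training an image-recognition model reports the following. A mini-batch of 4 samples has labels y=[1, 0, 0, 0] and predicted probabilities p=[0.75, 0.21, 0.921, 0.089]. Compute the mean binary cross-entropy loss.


L[0] = -ln(0.75) = 0.2877
L[1] = -ln(1-0.21) = -ln(0.79) = 0.2357
L[2] = -ln(1-0.921) = -ln(0.079) = 2.5383
L[3] = -ln(1-0.089) = -ln(0.911) = 0.0932
mean = (0.2877 + 0.2357 + 2.5383 + 0.0932)/4 = 0.7887

0.7887


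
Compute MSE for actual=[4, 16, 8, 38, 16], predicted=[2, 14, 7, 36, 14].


Squared errors: (4-2)²=4, (16-14)²=4, (8-7)²=1, (38-36)²=4, (16-14)²=4
Sum = 17
MSE = 17/5 = 17/5

17/5


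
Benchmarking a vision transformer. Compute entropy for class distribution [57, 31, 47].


Probabilities: [57/135, 31/135, 47/135] ≈ [0.4222, 0.2296, 0.3481]
H = -((57/135)·log₂(57/135) + (31/135)·log₂(31/135) + (47/135)·log₂(47/135))
  = 1.5426 bits

1.5426 bits


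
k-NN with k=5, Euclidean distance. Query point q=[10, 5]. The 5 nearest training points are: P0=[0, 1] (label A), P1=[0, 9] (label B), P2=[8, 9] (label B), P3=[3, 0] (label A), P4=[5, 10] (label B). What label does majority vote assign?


d(q,P0) = 10.7703  (label A)
d(q,P1) = 10.7703  (label B)
d(q,P2) = 4.4721  (label B)
d(q,P3) = 8.6023  (label A)
d(q,P4) = 7.0711  (label B)
Votes: A=2, B=3
Majority → B

B


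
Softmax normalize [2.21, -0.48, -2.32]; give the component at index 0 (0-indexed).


Exponentials: e^2.21=9.1157, e^-0.48=0.6188, e^-2.32=0.0983
Sum = 9.8328
Softmax = [0.9271, 0.0629, 0.01]
p[0] = 9.1157/9.8328 = 0.9271

0.9271


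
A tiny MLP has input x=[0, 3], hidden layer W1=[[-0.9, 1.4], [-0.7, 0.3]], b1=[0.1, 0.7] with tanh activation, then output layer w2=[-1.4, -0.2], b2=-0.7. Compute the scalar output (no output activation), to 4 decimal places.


z1[0] = (-0.9)·(0) + (1.4)·(3) + 0.1 = 4.3
z1[1] = (-0.7)·(0) + (0.3)·(3) + 0.7 = 1.6
h = tanh(z1) = [0.9996, 0.9217]
output = (-1.4)·(0.9996) + (-0.2)·(0.9217) - 0.7 = -2.2838

-2.2838


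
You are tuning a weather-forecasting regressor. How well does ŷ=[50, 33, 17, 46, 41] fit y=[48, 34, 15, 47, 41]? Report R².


ȳ = 37
SS_res = Σ(y-ŷ)² = 10
SS_tot = Σ(y-ȳ)² = 730
R² = 1 - SS_res/SS_tot = 1 - 0.0137 = 0.9863

0.9863


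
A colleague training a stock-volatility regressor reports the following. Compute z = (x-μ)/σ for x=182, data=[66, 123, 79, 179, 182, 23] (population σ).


μ = 108.6667, σ = 58.551
z = (182 - 108.6667)/58.551 = 1.2525

1.2525


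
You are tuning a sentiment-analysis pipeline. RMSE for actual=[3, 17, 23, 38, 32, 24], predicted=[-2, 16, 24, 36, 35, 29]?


MSE = 65/6 = 10.8333
RMSE = √(65/6) = 3.2914

3.2914


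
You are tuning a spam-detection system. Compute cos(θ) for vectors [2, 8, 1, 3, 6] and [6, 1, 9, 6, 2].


A·B = 2·6 + 8·1 + 1·9 + 3·6 + 6·2 = 59
‖A‖ = √114 = 10.6771, ‖B‖ = √158 = 12.5698
cos = 59/(√114·√158) = 59/√18012 = 0.4396

0.4396


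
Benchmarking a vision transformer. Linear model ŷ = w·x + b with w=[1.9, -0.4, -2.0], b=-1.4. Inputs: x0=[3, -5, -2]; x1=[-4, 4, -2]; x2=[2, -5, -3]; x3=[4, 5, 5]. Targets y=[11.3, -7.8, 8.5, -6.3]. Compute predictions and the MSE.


ŷ0 = (1.9)·(3) + (-0.4)·(-5) + (-2.0)·(-2) - 1.4 = 10.3
ŷ1 = (1.9)·(-4) + (-0.4)·(4) + (-2.0)·(-2) - 1.4 = -6.6
ŷ2 = (1.9)·(2) + (-0.4)·(-5) + (-2.0)·(-3) - 1.4 = 10.4
ŷ3 = (1.9)·(4) + (-0.4)·(5) + (-2.0)·(5) - 1.4 = -5.8
errors² = [1.0, 1.44, 3.61, 0.25]
MSE = 6.3000/4 = 1.575

1.575


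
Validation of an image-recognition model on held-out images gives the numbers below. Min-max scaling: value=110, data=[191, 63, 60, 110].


min=60, max=191
(110-60)/(191-60) = 50/131 = 0.3817

0.3817


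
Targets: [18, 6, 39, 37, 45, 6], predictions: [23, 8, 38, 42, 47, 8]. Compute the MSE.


Squared errors: (18-23)²=25, (6-8)²=4, (39-38)²=1, (37-42)²=25, (45-47)²=4, (6-8)²=4
Sum = 63
MSE = 63/6 = 21/2

21/2


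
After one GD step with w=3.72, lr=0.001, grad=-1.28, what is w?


w_new = w - α·∇
= 3.72 - 0.001·-1.28
= 3.72 + 0.00128
= 3.72128

3.72128


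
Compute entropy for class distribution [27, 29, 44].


Probabilities: [27/100, 29/100, 44/100] ≈ [0.27, 0.29, 0.44]
H = -((27/100)·log₂(27/100) + (29/100)·log₂(29/100) + (44/100)·log₂(44/100))
  = 1.5491 bits

1.5491 bits


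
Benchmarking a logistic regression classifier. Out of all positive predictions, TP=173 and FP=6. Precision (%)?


Precision = TP/(TP+FP)
= 173/(173+6)
= 173/179 = 96.65%

96.65%


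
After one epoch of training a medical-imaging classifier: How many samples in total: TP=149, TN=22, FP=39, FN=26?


Total = TP + TN + FP + FN
= 149 + 22 + 39 + 26
= 236
(Predicted positive: 188, predicted negative: 48)

236


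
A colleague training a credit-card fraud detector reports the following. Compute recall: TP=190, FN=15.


Recall = TP/(TP+FN)
= 190/(190+15)
= 190/205 = 92.68%

92.68%


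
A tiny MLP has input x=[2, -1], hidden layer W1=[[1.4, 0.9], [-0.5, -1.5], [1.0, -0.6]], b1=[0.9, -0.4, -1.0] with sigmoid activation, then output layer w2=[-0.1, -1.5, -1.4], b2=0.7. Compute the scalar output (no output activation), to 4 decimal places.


z1[0] = (1.4)·(2) + (0.9)·(-1) + 0.9 = 2.8
z1[1] = (-0.5)·(2) + (-1.5)·(-1) - 0.4 = 0.1
z1[2] = (1.0)·(2) + (-0.6)·(-1) - 1.0 = 1.6
h = sigmoid(z1) = [0.9427, 0.525, 0.832]
output = (-0.1)·(0.9427) + (-1.5)·(0.525) + (-1.4)·(0.832) + 0.7 = -1.3466

-1.3466


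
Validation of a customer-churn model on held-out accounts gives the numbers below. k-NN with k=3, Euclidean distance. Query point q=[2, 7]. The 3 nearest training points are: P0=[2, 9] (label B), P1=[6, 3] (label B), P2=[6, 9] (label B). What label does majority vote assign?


d(q,P0) = 2.0  (label B)
d(q,P1) = 5.6569  (label B)
d(q,P2) = 4.4721  (label B)
Votes: A=0, B=3
Majority → B

B


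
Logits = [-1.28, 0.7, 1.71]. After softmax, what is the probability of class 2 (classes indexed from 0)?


Exponentials: e^-1.28=0.278, e^0.7=2.0138, e^1.71=5.529
Sum = 7.8208
Softmax = [0.0356, 0.2575, 0.707]
p[2] = 5.529/7.8208 = 0.707

0.707


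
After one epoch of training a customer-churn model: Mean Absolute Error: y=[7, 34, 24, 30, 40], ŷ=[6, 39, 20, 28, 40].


Absolute errors: |7-6|=1, |34-39|=5, |24-20|=4, |30-28|=2, |40-40|=0
Sum = 12
MAE = 12/5 = 12/5

12/5


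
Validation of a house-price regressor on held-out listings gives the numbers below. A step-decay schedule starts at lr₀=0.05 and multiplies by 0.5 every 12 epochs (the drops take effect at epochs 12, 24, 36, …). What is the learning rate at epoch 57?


n_drops = ⌊57/12⌋ = 4
lr = 0.05·0.5^4 = 0.05·0.0625 = 0.003125

0.003125


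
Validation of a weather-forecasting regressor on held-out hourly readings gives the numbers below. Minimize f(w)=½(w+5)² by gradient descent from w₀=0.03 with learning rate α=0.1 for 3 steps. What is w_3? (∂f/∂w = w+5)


step 1: grad = 0.03+5 = 5.03; w = 0.03 - 0.1·(5.03) = -0.473
step 2: grad = -0.473+5 = 4.527; w = -0.473 - 0.1·(4.527) = -0.9257
step 3: grad = -0.9257+5 = 4.0743; w = -0.9257 - 0.1·(4.0743) = -1.33313

-1.33313


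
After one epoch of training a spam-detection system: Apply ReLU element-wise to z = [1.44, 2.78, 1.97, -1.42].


ReLU(1.44) = max(0, 1.44) = 1.44
ReLU(2.78) = max(0, 2.78) = 2.78
ReLU(1.97) = max(0, 1.97) = 1.97
ReLU(-1.42) = max(0, -1.42) = 0.0
result = [1.44, 2.78, 1.97, 0.0]

[1.44, 2.78, 1.97, 0.0]


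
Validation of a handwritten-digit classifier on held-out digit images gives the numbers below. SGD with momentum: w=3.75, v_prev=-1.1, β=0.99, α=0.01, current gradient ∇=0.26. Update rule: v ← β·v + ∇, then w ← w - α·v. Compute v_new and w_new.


v_new = 0.99·-1.1 + 0.26 = -1.089 + 0.26 = -0.829
w_new = 3.75 - 0.01·-0.829 = 3.75 + 0.00829 = 3.75829

v_new=-0.829, w_new=3.75829


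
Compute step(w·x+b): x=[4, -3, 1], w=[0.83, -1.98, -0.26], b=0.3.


z = (4)·(0.83) + (-3)·(-1.98) + (1)·(-0.26) + 0.3
  = 9.3
step(z) = 1 (z≥0)

1


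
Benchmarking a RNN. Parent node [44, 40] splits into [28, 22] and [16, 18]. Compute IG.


Parent = [44, 40], H_parent = 0.9984
H_left = 0.9896 (n=50), H_right = 0.9975 (n=34)
H_children = (50/84)·0.9896 + (34/84)·0.9975 = 0.9928
IG = 0.9984 - 0.9928 = 0.0056

0.0056


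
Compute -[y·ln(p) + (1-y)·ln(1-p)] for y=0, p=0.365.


BCE = -[y·ln(p) + (1-y)·ln(1-p)]
= -0 - 1·ln(1-0.365)
= -ln(0.635) = 0.4541

0.4541


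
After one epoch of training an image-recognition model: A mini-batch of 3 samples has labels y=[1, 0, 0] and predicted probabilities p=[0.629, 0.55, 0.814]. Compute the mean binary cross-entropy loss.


L[0] = -ln(0.629) = 0.4636
L[1] = -ln(1-0.55) = -ln(0.45) = 0.7985
L[2] = -ln(1-0.814) = -ln(0.186) = 1.682
mean = (0.4636 + 0.7985 + 1.682)/3 = 0.9814

0.9814


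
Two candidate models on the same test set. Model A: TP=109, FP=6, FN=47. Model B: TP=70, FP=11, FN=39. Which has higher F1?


Model A: P=109/115=0.9478, R=109/156=0.6987, F1=2PR/(P+R)=2TP/(2TP+FP+FN)=218/271=0.8044
Model B: P=70/81=0.8642, R=70/109=0.6422, F1=2PR/(P+R)=2TP/(2TP+FP+FN)=140/190=0.7368
0.8044 > 0.7368 → Model A

Model A


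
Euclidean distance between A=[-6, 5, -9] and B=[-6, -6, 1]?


d = √((-6+ 6)² + (5+ 6)² + (-9-1)²)
  = √(0 + 121 + 100)
  = √221 = 14.8661

14.8661


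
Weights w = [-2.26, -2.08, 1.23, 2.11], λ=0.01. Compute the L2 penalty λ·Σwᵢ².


‖w‖₂² = (-2.26)² + (-2.08)² + (1.23)² + (2.11)²
     = 5.1076 + 4.3264 + 1.5129 + 4.4521
     = 15.399
λ·‖w‖₂² = 0.01·15.399 = 0.15399

0.15399


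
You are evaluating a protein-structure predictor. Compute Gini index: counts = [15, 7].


Probabilities: [15/22, 7/22] ≈ [0.6818, 0.3182]
Σpᵢ² = (225 + 49)/22² = 274/484
Gini = 1 - Σpᵢ² = 1 - 274/484 = 0.4339

0.4339


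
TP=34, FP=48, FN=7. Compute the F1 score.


Precision = 34/82 = 0.4146
Recall = 34/41 = 0.8293
F1 = 2·P·R/(P+R) = 2·TP/(2·TP+FP+FN) = 68/(68+48+7) = 68/123 = 0.5528

0.5528


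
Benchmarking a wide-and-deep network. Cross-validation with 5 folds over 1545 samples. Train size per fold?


Fold size = 1545/5 = 309
Training per fold = 1545 - 309 = 1236

1236


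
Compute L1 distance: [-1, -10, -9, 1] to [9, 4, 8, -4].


d = |-1-9| + |-10-4| + |-9-8| + |1+ 4|
  = 10 + 14 + 17 + 5
  = 46

46


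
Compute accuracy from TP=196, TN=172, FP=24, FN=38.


Accuracy = (TP+TN)/(TP+TN+FP+FN)
= (196+172)/(430)
= 368/430 = 85.58%

85.58%


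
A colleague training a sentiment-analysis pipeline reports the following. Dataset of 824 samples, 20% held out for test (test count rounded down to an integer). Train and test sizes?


Test = ⌊824·20/100⌋ = 164
Train = 824 - 164 = 660

Train: 660, Test: 164


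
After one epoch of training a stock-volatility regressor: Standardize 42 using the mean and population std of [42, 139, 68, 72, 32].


μ = 70.6, σ = 37.4037
z = (42 - 70.6)/37.4037 = -0.7646

-0.7646


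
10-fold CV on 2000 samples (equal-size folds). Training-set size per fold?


Fold size = 2000/10 = 200
Training per fold = 2000 - 200 = 1800

1800


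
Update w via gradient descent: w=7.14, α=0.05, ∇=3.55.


w_new = w - α·∇
= 7.14 - 0.05·3.55
= 7.14 - 0.1775
= 6.9625

6.9625


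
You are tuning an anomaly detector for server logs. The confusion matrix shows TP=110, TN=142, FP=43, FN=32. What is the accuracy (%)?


Accuracy = (TP+TN)/(TP+TN+FP+FN)
= (110+142)/(327)
= 252/327 = 77.06%

77.06%


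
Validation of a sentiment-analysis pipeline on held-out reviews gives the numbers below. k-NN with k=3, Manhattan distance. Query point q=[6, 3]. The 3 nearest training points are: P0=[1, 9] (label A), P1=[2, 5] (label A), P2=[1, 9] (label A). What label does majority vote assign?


d(q,P0) = 11  (label A)
d(q,P1) = 6  (label A)
d(q,P2) = 11  (label A)
Votes: A=3, B=0
Majority → A

A


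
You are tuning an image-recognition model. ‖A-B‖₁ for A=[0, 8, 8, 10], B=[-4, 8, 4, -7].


d = |0+ 4| + |8-8| + |8-4| + |10+ 7|
  = 4 + 0 + 4 + 17
  = 25

25


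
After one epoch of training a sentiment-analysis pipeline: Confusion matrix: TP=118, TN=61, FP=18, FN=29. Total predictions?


Total = TP + TN + FP + FN
= 118 + 61 + 18 + 29
= 226
(Predicted positive: 136, predicted negative: 90)

226


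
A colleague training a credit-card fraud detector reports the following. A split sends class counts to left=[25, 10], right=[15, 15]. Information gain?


Parent = [40, 25], H_parent = 0.9612
H_left = 0.8631 (n=35), H_right = 1 (n=30)
H_children = (35/65)·0.8631 + (30/65)·1 = 0.9263
IG = 0.9612 - 0.9263 = 0.0349

0.0349


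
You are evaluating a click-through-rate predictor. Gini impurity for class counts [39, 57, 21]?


Probabilities: [39/117, 57/117, 21/117] ≈ [0.3333, 0.4872, 0.1795]
Σpᵢ² = (1521 + 3249 + 441)/117² = 5211/13689
Gini = 1 - Σpᵢ² = 1 - 5211/13689 = 0.6193

0.6193


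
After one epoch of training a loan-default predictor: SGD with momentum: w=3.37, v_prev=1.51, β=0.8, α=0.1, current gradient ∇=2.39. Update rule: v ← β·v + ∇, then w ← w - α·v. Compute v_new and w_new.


v_new = 0.8·1.51 + 2.39 = 1.208 + 2.39 = 3.598
w_new = 3.37 - 0.1·3.598 = 3.37 - 0.3598 = 3.0102

v_new=3.598, w_new=3.0102


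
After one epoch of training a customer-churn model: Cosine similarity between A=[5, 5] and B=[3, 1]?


A·B = 5·3 + 5·1 = 20
‖A‖ = √50 = 7.0711, ‖B‖ = √10 = 3.1623
cos = 20/(√50·√10) = 20/√500 = 0.8944

0.8944


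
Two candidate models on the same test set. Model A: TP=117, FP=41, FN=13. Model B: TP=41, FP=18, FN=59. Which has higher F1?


Model A: P=117/158=0.7405, R=117/130=0.9, F1=2PR/(P+R)=2TP/(2TP+FP+FN)=234/288=0.8125
Model B: P=41/59=0.6949, R=41/100=0.41, F1=2PR/(P+R)=2TP/(2TP+FP+FN)=82/159=0.5157
0.8125 > 0.5157 → Model A

Model A


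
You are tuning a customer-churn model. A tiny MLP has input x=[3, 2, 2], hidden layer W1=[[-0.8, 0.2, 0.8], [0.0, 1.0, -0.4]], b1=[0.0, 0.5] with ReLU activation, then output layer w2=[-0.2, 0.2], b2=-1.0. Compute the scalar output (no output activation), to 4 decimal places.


z1[0] = (-0.8)·(3) + (0.2)·(2) + (0.8)·(2) + 0.0 = -0.4
z1[1] = (0.0)·(3) + (1.0)·(2) + (-0.4)·(2) + 0.5 = 1.7
h = ReLU(z1) = [0.0, 1.7]
output = (-0.2)·(0.0) + (0.2)·(1.7) - 1.0 = -0.66

-0.66


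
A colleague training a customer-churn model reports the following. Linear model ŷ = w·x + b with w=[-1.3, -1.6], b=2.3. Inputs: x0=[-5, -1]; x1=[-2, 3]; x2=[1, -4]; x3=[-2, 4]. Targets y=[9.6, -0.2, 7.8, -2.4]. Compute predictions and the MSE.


ŷ0 = (-1.3)·(-5) + (-1.6)·(-1) + 2.3 = 10.4
ŷ1 = (-1.3)·(-2) + (-1.6)·(3) + 2.3 = 0.1
ŷ2 = (-1.3)·(1) + (-1.6)·(-4) + 2.3 = 7.4
ŷ3 = (-1.3)·(-2) + (-1.6)·(4) + 2.3 = -1.5
errors² = [0.64, 0.09, 0.16, 0.81]
MSE = 1.7000/4 = 0.425

0.425


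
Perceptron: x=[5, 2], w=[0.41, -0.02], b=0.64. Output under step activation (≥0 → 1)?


z = (5)·(0.41) + (2)·(-0.02) + 0.64
  = 2.65
step(z) = 1 (z≥0)

1


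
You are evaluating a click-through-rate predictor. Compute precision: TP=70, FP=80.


Precision = TP/(TP+FP)
= 70/(70+80)
= 70/150 = 46.67%

46.67%


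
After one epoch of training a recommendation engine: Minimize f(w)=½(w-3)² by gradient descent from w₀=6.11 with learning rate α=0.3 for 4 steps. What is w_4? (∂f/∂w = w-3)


step 1: grad = 6.11-3 = 3.11; w = 6.11 - 0.3·(3.11) = 5.177
step 2: grad = 5.177-3 = 2.177; w = 5.177 - 0.3·(2.177) = 4.5239
step 3: grad = 4.5239-3 = 1.5239; w = 4.5239 - 0.3·(1.5239) = 4.06673
step 4: grad = 4.06673-3 = 1.06673; w = 4.06673 - 0.3·(1.06673) = 3.746711

3.746711


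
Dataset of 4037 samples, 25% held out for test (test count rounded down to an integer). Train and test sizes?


Test = ⌊4037·25/100⌋ = 1009
Train = 4037 - 1009 = 3028

Train: 3028, Test: 1009


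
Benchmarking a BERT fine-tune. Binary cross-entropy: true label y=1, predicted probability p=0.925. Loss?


BCE = -[y·ln(p) + (1-y)·ln(1-p)]
= -1·ln(0.925) - 0
= -ln(0.925) = 0.078

0.078


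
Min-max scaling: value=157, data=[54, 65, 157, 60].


min=54, max=157
(157-54)/(157-54) = 103/103 = 1.0

1.0


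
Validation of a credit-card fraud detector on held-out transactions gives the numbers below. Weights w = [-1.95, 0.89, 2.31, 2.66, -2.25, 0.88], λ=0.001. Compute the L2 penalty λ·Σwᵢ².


‖w‖₂² = (-1.95)² + (0.89)² + (2.31)² + (2.66)² + (-2.25)² + (0.88)²
     = 3.8025 + 0.7921 + 5.3361 + 7.0756 + 5.0625 + 0.7744
     = 22.8432
λ·‖w‖₂² = 0.001·22.8432 = 0.022843

0.022843


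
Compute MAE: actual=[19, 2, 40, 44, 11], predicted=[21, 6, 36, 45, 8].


Absolute errors: |19-21|=2, |2-6|=4, |40-36|=4, |44-45|=1, |11-8|=3
Sum = 14
MAE = 14/5 = 14/5

14/5


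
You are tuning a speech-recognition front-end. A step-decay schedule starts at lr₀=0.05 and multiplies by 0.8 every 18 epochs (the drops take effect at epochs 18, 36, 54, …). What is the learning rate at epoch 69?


n_drops = ⌊69/18⌋ = 3
lr = 0.05·0.8^3 = 0.05·0.512 = 0.0256

0.0256


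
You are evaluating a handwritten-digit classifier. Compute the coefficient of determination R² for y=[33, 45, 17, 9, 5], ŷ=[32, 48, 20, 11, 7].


ȳ = 21.8
SS_res = Σ(y-ŷ)² = 27
SS_tot = Σ(y-ȳ)² = 1132.8
R² = 1 - SS_res/SS_tot = 1 - 0.0238 = 0.9762

0.9762


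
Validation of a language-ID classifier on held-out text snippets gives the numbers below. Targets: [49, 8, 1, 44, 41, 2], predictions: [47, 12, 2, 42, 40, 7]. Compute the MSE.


Squared errors: (49-47)²=4, (8-12)²=16, (1-2)²=1, (44-42)²=4, (41-40)²=1, (2-7)²=25
Sum = 51
MSE = 51/6 = 17/2

17/2


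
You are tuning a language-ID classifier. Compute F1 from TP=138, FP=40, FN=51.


Precision = 138/178 = 0.7753
Recall = 138/189 = 0.7302
F1 = 2·P·R/(P+R) = 2·TP/(2·TP+FP+FN) = 276/(276+40+51) = 276/367 = 0.752

0.752


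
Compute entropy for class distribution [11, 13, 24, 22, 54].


Probabilities: [11/124, 13/124, 24/124, 22/124, 54/124] ≈ [0.0887, 0.1048, 0.1935, 0.1774, 0.4355]
H = -((11/124)·log₂(11/124) + (13/124)·log₂(13/124) + (24/124)·log₂(24/124) + (22/124)·log₂(22/124) + (54/124)·log₂(54/124))
  = 2.0746 bits

2.0746 bits


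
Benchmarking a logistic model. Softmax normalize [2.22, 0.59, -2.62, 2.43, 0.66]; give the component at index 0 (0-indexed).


Exponentials: e^2.22=9.2073, e^0.59=1.804, e^-2.62=0.0728, e^2.43=11.3589, e^0.66=1.9348
Sum = 24.3778
Softmax = [0.3777, 0.074, 0.003, 0.466, 0.0794]
p[0] = 9.2073/24.3778 = 0.3777

0.3777


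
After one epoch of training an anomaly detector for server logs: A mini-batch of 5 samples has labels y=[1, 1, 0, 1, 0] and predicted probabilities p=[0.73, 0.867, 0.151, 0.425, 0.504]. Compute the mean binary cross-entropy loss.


L[0] = -ln(0.73) = 0.3147
L[1] = -ln(0.867) = 0.1427
L[2] = -ln(1-0.151) = -ln(0.849) = 0.1637
L[3] = -ln(0.425) = 0.8557
L[4] = -ln(1-0.504) = -ln(0.496) = 0.7012
mean = (0.3147 + 0.1427 + 0.1637 + 0.8557 + 0.7012)/5 = 0.4356

0.4356


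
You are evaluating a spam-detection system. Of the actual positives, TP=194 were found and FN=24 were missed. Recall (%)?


Recall = TP/(TP+FN)
= 194/(194+24)
= 194/218 = 88.99%

88.99%


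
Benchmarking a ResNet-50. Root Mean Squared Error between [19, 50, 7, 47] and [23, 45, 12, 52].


MSE = 91/4 = 22.75
RMSE = √(91/4) = 4.7697

4.7697


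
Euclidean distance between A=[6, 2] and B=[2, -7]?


d = √((6-2)² + (2+ 7)²)
  = √(16 + 81)
  = √97 = 9.8489

9.8489


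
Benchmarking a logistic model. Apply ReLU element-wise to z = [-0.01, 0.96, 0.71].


ReLU(-0.01) = max(0, -0.01) = 0.0
ReLU(0.96) = max(0, 0.96) = 0.96
ReLU(0.71) = max(0, 0.71) = 0.71
result = [0.0, 0.96, 0.71]

[0.0, 0.96, 0.71]


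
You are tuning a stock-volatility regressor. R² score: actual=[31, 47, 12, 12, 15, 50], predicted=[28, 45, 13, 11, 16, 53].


ȳ = 27.8333
SS_res = Σ(y-ŷ)² = 25
SS_tot = Σ(y-ȳ)² = 1534.83
R² = 1 - SS_res/SS_tot = 1 - 0.0163 = 0.9837

0.9837


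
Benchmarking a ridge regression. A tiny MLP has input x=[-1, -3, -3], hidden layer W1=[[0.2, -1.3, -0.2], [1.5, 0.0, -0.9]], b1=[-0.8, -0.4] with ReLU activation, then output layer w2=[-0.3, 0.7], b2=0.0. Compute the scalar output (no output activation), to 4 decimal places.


z1[0] = (0.2)·(-1) + (-1.3)·(-3) + (-0.2)·(-3) - 0.8 = 3.5
z1[1] = (1.5)·(-1) + (0.0)·(-3) + (-0.9)·(-3) - 0.4 = 0.8
h = ReLU(z1) = [3.5, 0.8]
output = (-0.3)·(3.5) + (0.7)·(0.8) + 0.0 = -0.49

-0.49


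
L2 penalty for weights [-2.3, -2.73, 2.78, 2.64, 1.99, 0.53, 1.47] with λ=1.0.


‖w‖₂² = (-2.3)² + (-2.73)² + (2.78)² + (2.64)² + (1.99)² + (0.53)² + (1.47)²
     = 5.29 + 7.4529 + 7.7284 + 6.9696 + 3.9601 + 0.2809 + 2.1609
     = 33.8428
λ·‖w‖₂² = 1.0·33.8428 = 33.8428

33.8428


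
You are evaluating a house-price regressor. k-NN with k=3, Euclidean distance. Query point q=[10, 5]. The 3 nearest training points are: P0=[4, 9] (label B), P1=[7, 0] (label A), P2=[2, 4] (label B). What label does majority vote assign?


d(q,P0) = 7.2111  (label B)
d(q,P1) = 5.831  (label A)
d(q,P2) = 8.0623  (label B)
Votes: A=1, B=2
Majority → B

B


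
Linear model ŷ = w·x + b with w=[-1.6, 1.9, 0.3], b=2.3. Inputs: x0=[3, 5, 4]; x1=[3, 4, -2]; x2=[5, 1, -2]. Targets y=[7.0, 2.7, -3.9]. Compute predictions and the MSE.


ŷ0 = (-1.6)·(3) + (1.9)·(5) + (0.3)·(4) + 2.3 = 8.2
ŷ1 = (-1.6)·(3) + (1.9)·(4) + (0.3)·(-2) + 2.3 = 4.5
ŷ2 = (-1.6)·(5) + (1.9)·(1) + (0.3)·(-2) + 2.3 = -4.4
errors² = [1.44, 3.24, 0.25]
MSE = 4.9300/3 = 1.6433

1.6433


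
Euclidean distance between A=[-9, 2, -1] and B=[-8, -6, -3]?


d = √((-9+ 8)² + (2+ 6)² + (-1+ 3)²)
  = √(1 + 64 + 4)
  = √69 = 8.3066

8.3066


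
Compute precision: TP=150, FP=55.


Precision = TP/(TP+FP)
= 150/(150+55)
= 150/205 = 73.17%

73.17%


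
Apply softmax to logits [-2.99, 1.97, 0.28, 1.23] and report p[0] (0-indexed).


Exponentials: e^-2.99=0.0503, e^1.97=7.1707, e^0.28=1.3231, e^1.23=3.4212
Sum = 11.9653
Softmax = [0.0042, 0.5993, 0.1106, 0.2859]
p[0] = 0.0503/11.9653 = 0.0042

0.0042


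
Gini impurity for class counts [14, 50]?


Probabilities: [14/64, 50/64] ≈ [0.2188, 0.7812]
Σpᵢ² = (196 + 2500)/64² = 2696/4096
Gini = 1 - Σpᵢ² = 1 - 2696/4096 = 0.3418

0.3418


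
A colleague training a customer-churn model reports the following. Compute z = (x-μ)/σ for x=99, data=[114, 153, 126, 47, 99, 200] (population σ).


μ = 123.1667, σ = 47.0298
z = (99 - 123.1667)/47.0298 = -0.5139

-0.5139


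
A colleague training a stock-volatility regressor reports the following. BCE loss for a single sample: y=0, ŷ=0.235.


BCE = -[y·ln(p) + (1-y)·ln(1-p)]
= -0 - 1·ln(1-0.235)
= -ln(0.765) = 0.2679

0.2679


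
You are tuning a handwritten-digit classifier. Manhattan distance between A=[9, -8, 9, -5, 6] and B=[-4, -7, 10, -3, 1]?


d = |9+ 4| + |-8+ 7| + |9-10| + |-5+ 3| + |6-1|
  = 13 + 1 + 1 + 2 + 5
  = 22

22


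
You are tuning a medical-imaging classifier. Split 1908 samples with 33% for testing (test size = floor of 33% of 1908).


Test = ⌊1908·33/100⌋ = 629
Train = 1908 - 629 = 1279

Train: 1279, Test: 629


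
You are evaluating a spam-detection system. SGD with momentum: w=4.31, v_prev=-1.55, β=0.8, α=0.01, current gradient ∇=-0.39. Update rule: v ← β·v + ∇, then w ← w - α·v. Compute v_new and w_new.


v_new = 0.8·-1.55 - 0.39 = -1.24 - 0.39 = -1.63
w_new = 4.31 - 0.01·-1.63 = 4.31 + 0.0163 = 4.3263

v_new=-1.63, w_new=4.3263


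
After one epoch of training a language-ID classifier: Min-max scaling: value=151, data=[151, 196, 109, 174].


min=109, max=196
(151-109)/(196-109) = 42/87 = 0.4828

0.4828


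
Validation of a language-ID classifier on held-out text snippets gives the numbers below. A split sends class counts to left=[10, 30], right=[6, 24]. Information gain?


Parent = [16, 54], H_parent = 0.7755
H_left = 0.8113 (n=40), H_right = 0.7219 (n=30)
H_children = (40/70)·0.8113 + (30/70)·0.7219 = 0.773
IG = 0.7755 - 0.773 = 0.0025

0.0025


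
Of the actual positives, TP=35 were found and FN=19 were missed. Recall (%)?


Recall = TP/(TP+FN)
= 35/(35+19)
= 35/54 = 64.81%

64.81%


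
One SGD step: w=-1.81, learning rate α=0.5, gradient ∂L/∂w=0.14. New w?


w_new = w - α·∇
= -1.81 - 0.5·0.14
= -1.81 - 0.07
= -1.88

-1.88


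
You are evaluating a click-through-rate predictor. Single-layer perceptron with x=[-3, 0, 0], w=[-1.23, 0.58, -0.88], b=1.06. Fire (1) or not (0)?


z = (-3)·(-1.23) + (0)·(0.58) + (0)·(-0.88) + 1.06
  = 4.75
step(z) = 1 (z≥0)

1


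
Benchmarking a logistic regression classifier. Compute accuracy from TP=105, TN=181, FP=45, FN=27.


Accuracy = (TP+TN)/(TP+TN+FP+FN)
= (105+181)/(358)
= 286/358 = 79.89%

79.89%


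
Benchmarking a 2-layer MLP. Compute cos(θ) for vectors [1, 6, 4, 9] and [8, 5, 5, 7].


A·B = 1·8 + 6·5 + 4·5 + 9·7 = 121
‖A‖ = √134 = 11.5758, ‖B‖ = √163 = 12.7671
cos = 121/(√134·√163) = 121/√21842 = 0.8187

0.8187


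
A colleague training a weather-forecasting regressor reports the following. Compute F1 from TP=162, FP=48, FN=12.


Precision = 162/210 = 0.7714
Recall = 162/174 = 0.931
F1 = 2·P·R/(P+R) = 2·TP/(2·TP+FP+FN) = 324/(324+48+12) = 324/384 = 0.8438

0.8438


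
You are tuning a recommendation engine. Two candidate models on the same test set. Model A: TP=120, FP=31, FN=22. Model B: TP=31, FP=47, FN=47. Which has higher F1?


Model A: P=120/151=0.7947, R=120/142=0.8451, F1=2PR/(P+R)=2TP/(2TP+FP+FN)=240/293=0.8191
Model B: P=31/78=0.3974, R=31/78=0.3974, F1=2PR/(P+R)=2TP/(2TP+FP+FN)=62/156=0.3974
0.8191 > 0.3974 → Model A

Model A


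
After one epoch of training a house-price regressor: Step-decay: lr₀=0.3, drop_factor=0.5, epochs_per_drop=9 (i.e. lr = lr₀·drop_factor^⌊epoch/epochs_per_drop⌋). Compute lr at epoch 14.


n_drops = ⌊14/9⌋ = 1
lr = 0.3·0.5^1 = 0.3·0.5 = 0.15

0.15


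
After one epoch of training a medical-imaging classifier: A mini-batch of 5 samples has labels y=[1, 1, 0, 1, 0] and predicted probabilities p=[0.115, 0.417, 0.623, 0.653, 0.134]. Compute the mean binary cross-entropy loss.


L[0] = -ln(0.115) = 2.1628
L[1] = -ln(0.417) = 0.8747
L[2] = -ln(1-0.623) = -ln(0.377) = 0.9755
L[3] = -ln(0.653) = 0.4262
L[4] = -ln(1-0.134) = -ln(0.866) = 0.1439
mean = (2.1628 + 0.8747 + 0.9755 + 0.4262 + 0.1439)/5 = 0.9166

0.9166


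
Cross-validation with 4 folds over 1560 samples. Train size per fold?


Fold size = 1560/4 = 390
Training per fold = 1560 - 390 = 1170

1170


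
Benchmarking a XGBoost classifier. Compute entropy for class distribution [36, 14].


Probabilities: [36/50, 14/50] ≈ [0.72, 0.28]
H = -((36/50)·log₂(36/50) + (14/50)·log₂(14/50))
  = 0.8555 bits

0.8555 bits


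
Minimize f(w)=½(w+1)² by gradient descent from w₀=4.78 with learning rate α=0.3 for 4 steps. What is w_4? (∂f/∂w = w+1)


step 1: grad = 4.78+1 = 5.78; w = 4.78 - 0.3·(5.78) = 3.046
step 2: grad = 3.046+1 = 4.046; w = 3.046 - 0.3·(4.046) = 1.8322
step 3: grad = 1.8322+1 = 2.8322; w = 1.8322 - 0.3·(2.8322) = 0.98254
step 4: grad = 0.98254+1 = 1.98254; w = 0.98254 - 0.3·(1.98254) = 0.387778

0.387778


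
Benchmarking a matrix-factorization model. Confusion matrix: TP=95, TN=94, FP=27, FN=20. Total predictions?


Total = TP + TN + FP + FN
= 95 + 94 + 27 + 20
= 236
(Predicted positive: 122, predicted negative: 114)

236


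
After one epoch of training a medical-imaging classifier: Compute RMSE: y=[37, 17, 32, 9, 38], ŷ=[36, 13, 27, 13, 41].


MSE = 67/5 = 13.4
RMSE = √(67/5) = 3.6606

3.6606


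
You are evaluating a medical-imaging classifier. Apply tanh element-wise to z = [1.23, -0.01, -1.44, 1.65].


tanh(1.23) = 0.8426
tanh(-0.01) = -0.01
tanh(-1.44) = -0.8937
tanh(1.65) = 0.9289
result = [0.8426, -0.01, -0.8937, 0.9289]

[0.8426, -0.01, -0.8937, 0.9289]


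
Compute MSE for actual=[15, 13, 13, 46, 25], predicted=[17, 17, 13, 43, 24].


Squared errors: (15-17)²=4, (13-17)²=16, (13-13)²=0, (46-43)²=9, (25-24)²=1
Sum = 30
MSE = 30/5 = 6

6


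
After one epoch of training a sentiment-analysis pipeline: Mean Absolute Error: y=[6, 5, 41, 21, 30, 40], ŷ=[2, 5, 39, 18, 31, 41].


Absolute errors: |6-2|=4, |5-5|=0, |41-39|=2, |21-18|=3, |30-31|=1, |40-41|=1
Sum = 11
MAE = 11/6 = 11/6

11/6
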